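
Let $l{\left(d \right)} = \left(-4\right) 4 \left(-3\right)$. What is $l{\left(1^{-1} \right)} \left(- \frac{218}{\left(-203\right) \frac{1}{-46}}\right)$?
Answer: $- \frac{481344}{203} \approx -2371.2$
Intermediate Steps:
$l{\left(d \right)} = 48$ ($l{\left(d \right)} = \left(-16\right) \left(-3\right) = 48$)
$l{\left(1^{-1} \right)} \left(- \frac{218}{\left(-203\right) \frac{1}{-46}}\right) = 48 \left(- \frac{218}{\left(-203\right) \frac{1}{-46}}\right) = 48 \left(- \frac{218}{\left(-203\right) \left(- \frac{1}{46}\right)}\right) = 48 \left(- \frac{218}{\frac{203}{46}}\right) = 48 \left(\left(-218\right) \frac{46}{203}\right) = 48 \left(- \frac{10028}{203}\right) = - \frac{481344}{203}$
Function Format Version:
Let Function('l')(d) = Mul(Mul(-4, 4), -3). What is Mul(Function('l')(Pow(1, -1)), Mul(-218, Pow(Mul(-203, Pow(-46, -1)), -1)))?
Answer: Rational(-481344, 203) ≈ -2371.2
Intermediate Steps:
Function('l')(d) = 48 (Function('l')(d) = Mul(-16, -3) = 48)
Mul(Function('l')(Pow(1, -1)), Mul(-218, Pow(Mul(-203, Pow(-46, -1)), -1))) = Mul(48, Mul(-218, Pow(Mul(-203, Pow(-46, -1)), -1))) = Mul(48, Mul(-218, Pow(Mul(-203, Rational(-1, 46)), -1))) = Mul(48, Mul(-218, Pow(Rational(203, 46), -1))) = Mul(48, Mul(-218, Rational(46, 203))) = Mul(48, Rational(-10028, 203)) = Rational(-481344, 203)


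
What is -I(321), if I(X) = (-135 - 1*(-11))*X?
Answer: 39804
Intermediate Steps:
I(X) = -124*X (I(X) = (-135 + 11)*X = -124*X)
-I(321) = -(-124)*321 = -1*(-39804) = 39804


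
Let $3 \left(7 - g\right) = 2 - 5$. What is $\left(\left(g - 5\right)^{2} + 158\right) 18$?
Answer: $3006$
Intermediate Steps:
$g = 8$ ($g = 7 - \frac{2 - 5}{3} = 7 - -1 = 7 + 1 = 8$)
$\left(\left(g - 5\right)^{2} + 158\right) 18 = \left(\left(8 - 5\right)^{2} + 158\right) 18 = \left(3^{2} + 158\right) 18 = \left(9 + 158\right) 18 = 167 \cdot 18 = 3006$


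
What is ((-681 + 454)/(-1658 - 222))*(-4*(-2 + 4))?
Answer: -227/235 ≈ -0.96596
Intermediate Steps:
((-681 + 454)/(-1658 - 222))*(-4*(-2 + 4)) = (-227/(-1880))*(-4*2) = -227*(-1/1880)*(-8) = (227/1880)*(-8) = -227/235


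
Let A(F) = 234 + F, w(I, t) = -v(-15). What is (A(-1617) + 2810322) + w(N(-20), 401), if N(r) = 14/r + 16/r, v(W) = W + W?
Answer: 2808969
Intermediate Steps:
v(W) = 2*W
N(r) = 30/r
w(I, t) = 30 (w(I, t) = -2*(-15) = -1*(-30) = 30)
(A(-1617) + 2810322) + w(N(-20), 401) = ((234 - 1617) + 2810322) + 30 = (-1383 + 2810322) + 30 = 2808939 + 30 = 2808969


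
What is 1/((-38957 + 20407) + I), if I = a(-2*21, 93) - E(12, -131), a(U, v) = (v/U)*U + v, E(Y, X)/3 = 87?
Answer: -1/18625 ≈ -5.3691e-5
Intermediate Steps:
E(Y, X) = 261 (E(Y, X) = 3*87 = 261)
a(U, v) = 2*v (a(U, v) = v + v = 2*v)
I = -75 (I = 2*93 - 1*261 = 186 - 261 = -75)
1/((-38957 + 20407) + I) = 1/((-38957 + 20407) - 75) = 1/(-18550 - 75) = 1/(-18625) = -1/18625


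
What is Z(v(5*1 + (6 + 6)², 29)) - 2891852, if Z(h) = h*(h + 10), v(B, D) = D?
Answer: -2890721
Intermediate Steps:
Z(h) = h*(10 + h)
Z(v(5*1 + (6 + 6)², 29)) - 2891852 = 29*(10 + 29) - 2891852 = 29*39 - 2891852 = 1131 - 2891852 = -2890721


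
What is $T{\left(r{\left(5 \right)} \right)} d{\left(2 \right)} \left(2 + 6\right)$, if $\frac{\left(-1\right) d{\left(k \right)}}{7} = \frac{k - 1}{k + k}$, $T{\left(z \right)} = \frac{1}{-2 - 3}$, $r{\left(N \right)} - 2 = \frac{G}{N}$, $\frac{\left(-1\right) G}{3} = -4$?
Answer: $\frac{14}{5} \approx 2.8$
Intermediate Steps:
$G = 12$ ($G = \left(-3\right) \left(-4\right) = 12$)
$r{\left(N \right)} = 2 + \frac{12}{N}$
$T{\left(z \right)} = - \frac{1}{5}$ ($T{\left(z \right)} = \frac{1}{-5} = - \frac{1}{5}$)
$d{\left(k \right)} = - \frac{7 \left(-1 + k\right)}{2 k}$ ($d{\left(k \right)} = - 7 \frac{k - 1}{k + k} = - 7 \frac{-1 + k}{2 k} = - \frac{7 \left(-1 + k\right)}{2 k}$)
$T{\left(r{\left(5 \right)} \right)} d{\left(2 \right)} \left(2 + 6\right) = - \frac{\frac{7}{2} \cdot \frac{1}{2} \left(1 - 2\right)}{5} \left(2 + 6\right) = - \frac{\frac{7}{2} \cdot \frac{1}{2} \left(1 - 2\right)}{5} \cdot 8 = - \frac{\frac{7}{2} \cdot \frac{1}{2} \left(-1\right)}{5} \cdot 8 = \left(- \frac{1}{5}\right) \left(- \frac{7}{4}\right) 8 = \frac{7}{20} \cdot 8 = \frac{14}{5}$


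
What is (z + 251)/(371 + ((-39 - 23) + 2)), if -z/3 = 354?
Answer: -811/311 ≈ -2.6077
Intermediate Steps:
z = -1062 (z = -3*354 = -1062)
(z + 251)/(371 + ((-39 - 23) + 2)) = (-1062 + 251)/(371 + ((-39 - 23) + 2)) = -811/(371 + (-62 + 2)) = -811/(371 - 60) = -811/311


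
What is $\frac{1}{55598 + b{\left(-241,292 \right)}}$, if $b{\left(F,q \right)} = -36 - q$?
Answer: $\frac{1}{55270} \approx 1.8093 \cdot 10^{-5}$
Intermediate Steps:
$\frac{1}{55598 + b{\left(-241,292 \right)}} = \frac{1}{55598 - 328} = \frac{1}{55270}$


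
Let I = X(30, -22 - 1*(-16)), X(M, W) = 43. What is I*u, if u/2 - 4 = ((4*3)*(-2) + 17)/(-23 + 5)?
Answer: 3397/9 ≈ 377.44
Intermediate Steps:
I = 43
u = 79/9 (u = 8 + 2*(((4*3)*(-2) + 17)/(-23 + 5)) = 8 + 2*((12*(-2) + 17)/(-18)) = 8 + 2*((-24 + 17)*(-1/18)) = 8 + 2*(-7*(-1/18)) = 8 + 2*(7/18) = 8 + 7/9 = 79/9 ≈ 8.7778)
I*u = 43*(79/9) = 3397/9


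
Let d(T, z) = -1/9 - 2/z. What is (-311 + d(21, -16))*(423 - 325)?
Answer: -1097159/36 ≈ -30477.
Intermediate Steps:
d(T, z) = -⅑ - 2/z (d(T, z) = -1*⅑ - 2/z = -⅑ - 2/z)
(-311 + d(21, -16))*(423 - 325) = (-311 + (⅑)*(-18 - 1*(-16))/(-16))*(423 - 325) = (-311 + (⅑)*(-1/16)*(-18 + 16))*98 = (-311 + (⅑)*(-1/16)*(-2))*98 = (-311 + 1/72)*98 = -22391/72*98 = -1097159/36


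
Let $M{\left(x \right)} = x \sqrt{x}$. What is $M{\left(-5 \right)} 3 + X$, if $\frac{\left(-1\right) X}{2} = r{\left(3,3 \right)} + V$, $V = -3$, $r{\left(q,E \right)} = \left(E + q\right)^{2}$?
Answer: $-66 - 15 i \sqrt{5} \approx -66.0 - 33.541 i$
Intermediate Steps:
$M{\left(x \right)} = x^{\frac{3}{2}}$
$X = -66$ ($X = - 2 \left(\left(3 + 3\right)^{2} - 3\right) = - 2 \left(6^{2} - 3\right) = - 2 \left(36 - 3\right) = \left(-2\right) 33 = -66$)
$M{\left(-5 \right)} 3 + X = \left(-5\right)^{\frac{3}{2}} \cdot 3 - 66 = - 5 i \sqrt{5} \cdot 3 - 66 = - 15 i \sqrt{5} - 66 = -66 - 15 i \sqrt{5}$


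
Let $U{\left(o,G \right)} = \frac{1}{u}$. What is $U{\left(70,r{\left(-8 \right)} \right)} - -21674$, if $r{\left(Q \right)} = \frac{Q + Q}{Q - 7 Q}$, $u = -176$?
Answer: $\frac{3814623}{176} \approx 21674.0$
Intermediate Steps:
$r{\left(Q \right)} = - \frac{1}{3}$ ($r{\left(Q \right)} = \frac{2 Q}{\left(-6\right) Q} = 2 Q \left(- \frac{1}{6 Q}\right) = - \frac{1}{3}$)
$U{\left(o,G \right)} = - \frac{1}{176}$ ($U{\left(o,G \right)} = \frac{1}{-176} = - \frac{1}{176}$)
$U{\left(70,r{\left(-8 \right)} \right)} - -21674 = - \frac{1}{176} - -21674 = - \frac{1}{176} + 21674 = \frac{3814623}{176}$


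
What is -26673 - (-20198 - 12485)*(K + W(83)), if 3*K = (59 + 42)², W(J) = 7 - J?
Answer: 325867540/3 ≈ 1.0862e+8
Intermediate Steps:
K = 10201/3 (K = (59 + 42)²/3 = (⅓)*101² = (⅓)*10201 = 10201/3 ≈ 3400.3)
-26673 - (-20198 - 12485)*(K + W(83)) = -26673 - (-20198 - 12485)*(10201/3 + (7 - 1*83)) = -26673 - (-32683)*(10201/3 + (7 - 83)) = -26673 - (-32683)*(10201/3 - 76) = -26673 - (-32683)*9973/3 = -26673 - 1*(-325947559/3) = -26673 + 325947559/3 = 325867540/3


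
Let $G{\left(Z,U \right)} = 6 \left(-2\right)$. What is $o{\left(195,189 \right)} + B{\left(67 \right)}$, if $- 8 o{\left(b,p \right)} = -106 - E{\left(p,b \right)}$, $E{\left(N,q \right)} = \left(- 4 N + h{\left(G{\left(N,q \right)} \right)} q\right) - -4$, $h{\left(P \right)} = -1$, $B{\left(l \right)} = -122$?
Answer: $- \frac{1817}{8} \approx -227.13$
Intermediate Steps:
$G{\left(Z,U \right)} = -12$
$E{\left(N,q \right)} = 4 - q - 4 N$ ($E{\left(N,q \right)} = \left(- 4 N - q\right) - -4 = \left(- q - 4 N\right) + 4 = 4 - q - 4 N$)
$o{\left(b,p \right)} = \frac{55}{4} - \frac{p}{2} - \frac{b}{8}$ ($o{\left(b,p \right)} = - \frac{-106 - \left(4 - b - 4 p\right)}{8} = - \frac{-106 + \left(-4 + b + 4 p\right)}{8} = - \frac{-110 + b + 4 p}{8} = \frac{55}{4} - \frac{p}{2} - \frac{b}{8}$)
$o{\left(195,189 \right)} + B{\left(67 \right)} = \left(\frac{55}{4} - \frac{189}{2} - \frac{195}{8}\right) - 122 = - \frac{841}{8} - 122 = - \frac{1817}{8}$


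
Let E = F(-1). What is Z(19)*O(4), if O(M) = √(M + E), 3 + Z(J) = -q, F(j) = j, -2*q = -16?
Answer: -11*√3 ≈ -19.053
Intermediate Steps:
q = 8 (q = -½*(-16) = 8)
E = -1
Z(J) = -11 (Z(J) = -3 - 1*8 = -3 - 8 = -11)
O(M) = √(-1 + M) (O(M) = √(M - 1) = √(-1 + M))
Z(19)*O(4) = -11*√(-1 + 4) = -11*√3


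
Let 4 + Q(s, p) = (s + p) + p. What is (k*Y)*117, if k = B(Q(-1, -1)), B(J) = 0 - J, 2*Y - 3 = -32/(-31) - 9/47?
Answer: 2291562/1457 ≈ 1572.8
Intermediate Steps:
Q(s, p) = -4 + s + 2*p (Q(s, p) = -4 + ((s + p) + p) = -4 + ((p + s) + p) = -4 + (s + 2*p) = -4 + s + 2*p)
Y = 2798/1457 (Y = 3/2 + (-32/(-31) - 9/47)/2 = 3/2 + (-32*(-1/31) - 9*1/47)/2 = 3/2 + (32/31 - 9/47)/2 = 3/2 + (½)*(1225/1457) = 3/2 + 1225/2914 = 2798/1457 ≈ 1.9204)
B(J) = -J
k = 7 (k = -(-4 - 1 + 2*(-1)) = -(-4 - 1 - 2) = -1*(-7) = 7)
(k*Y)*117 = (7*(2798/1457))*117 = (19586/1457)*117 = 2291562/1457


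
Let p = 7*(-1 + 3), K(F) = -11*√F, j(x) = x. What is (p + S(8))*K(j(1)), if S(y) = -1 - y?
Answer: -55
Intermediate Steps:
p = 14 (p = 7*2 = 14)
(p + S(8))*K(j(1)) = (14 + (-1 - 1*8))*(-11*√1) = (14 + (-1 - 8))*(-11*1) = (14 - 9)*(-11) = 5*(-11) = -55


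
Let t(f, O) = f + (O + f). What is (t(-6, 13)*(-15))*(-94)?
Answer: 1410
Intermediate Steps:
t(f, O) = O + 2*f
(t(-6, 13)*(-15))*(-94) = ((13 + 2*(-6))*(-15))*(-94) = ((13 - 12)*(-15))*(-94) = (1*(-15))*(-94) = -15*(-94) = 1410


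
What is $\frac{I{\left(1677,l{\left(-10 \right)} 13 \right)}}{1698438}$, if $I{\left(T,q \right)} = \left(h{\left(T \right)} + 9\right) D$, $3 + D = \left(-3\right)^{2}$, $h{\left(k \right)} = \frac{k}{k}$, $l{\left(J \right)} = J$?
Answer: $\frac{10}{283073} \approx 3.5327 \cdot 10^{-5}$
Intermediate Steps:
$h{\left(k \right)} = 1$
$D = 6$ ($D = -3 + \left(-3\right)^{2} = -3 + 9 = 6$)
$I{\left(T,q \right)} = 60$ ($I{\left(T,q \right)} = \left(1 + 9\right) 6 = 10 \cdot 6 = 60$)
$\frac{I{\left(1677,l{\left(-10 \right)} 13 \right)}}{1698438} = \frac{60}{1698438} = 60 \cdot \frac{1}{1698438} = \frac{10}{283073}$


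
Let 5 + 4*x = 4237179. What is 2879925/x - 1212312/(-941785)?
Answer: 7992928775394/1995253457795 ≈ 4.0060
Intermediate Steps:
x = 2118587/2 (x = -5/4 + (1/4)*4237179 = -5/4 + 4237179/4 = 2118587/2 ≈ 1.0593e+6)
2879925/x - 1212312/(-941785) = 2879925/(2118587/2) - 1212312/(-941785) = 2879925*(2/2118587) - 1212312*(-1/941785) = 5759850/2118587 + 1212312/941785 = 7992928775394/1995253457795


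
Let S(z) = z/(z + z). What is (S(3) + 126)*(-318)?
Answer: -40227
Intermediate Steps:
S(z) = 1/2 (S(z) = z/((2*z)) = z*(1/(2*z)) = 1/2)
(S(3) + 126)*(-318) = (1/2 + 126)*(-318) = (253/2)*(-318) = -40227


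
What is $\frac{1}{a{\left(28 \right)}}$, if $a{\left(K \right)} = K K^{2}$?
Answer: $\frac{1}{21952} \approx 4.5554 \cdot 10^{-5}$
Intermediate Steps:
$a{\left(K \right)} = K^{3}$
$\frac{1}{a{\left(28 \right)}} = \frac{1}{28^{3}} = \frac{1}{21952}$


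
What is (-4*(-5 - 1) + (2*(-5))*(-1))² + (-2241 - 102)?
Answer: -1187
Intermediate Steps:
(-4*(-5 - 1) + (2*(-5))*(-1))² + (-2241 - 102) = (-4*(-6) - 10*(-1))² - 2343 = (24 + 10)² - 2343 = 34² - 2343 = 1156 - 2343 = -1187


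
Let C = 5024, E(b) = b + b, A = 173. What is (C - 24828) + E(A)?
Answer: -19458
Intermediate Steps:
E(b) = 2*b
(C - 24828) + E(A) = (5024 - 24828) + 2*173 = -19804 + 346 = -19458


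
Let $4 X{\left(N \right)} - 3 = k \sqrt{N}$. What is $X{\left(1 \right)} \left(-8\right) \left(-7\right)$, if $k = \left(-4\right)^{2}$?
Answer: $266$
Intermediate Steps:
$k = 16$
$X{\left(N \right)} = \frac{3}{4} + 4 \sqrt{N}$ ($X{\left(N \right)} = \frac{3}{4} + \frac{16 \sqrt{N}}{4} = \frac{3}{4} + 4 \sqrt{N}$)
$X{\left(1 \right)} \left(-8\right) \left(-7\right) = \left(\frac{3}{4} + 4 \sqrt{1}\right) \left(-8\right) \left(-7\right) = \left(\frac{3}{4} + 4 \cdot 1\right) \left(-8\right) \left(-7\right) = \left(\frac{3}{4} + 4\right) \left(-8\right) \left(-7\right) = \frac{19}{4} \left(-8\right) \left(-7\right) = \left(-38\right) \left(-7\right) = 266$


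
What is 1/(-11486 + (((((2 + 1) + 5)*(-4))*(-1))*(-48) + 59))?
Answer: -1/12963 ≈ -7.7143e-5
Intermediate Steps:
1/(-11486 + (((((2 + 1) + 5)*(-4))*(-1))*(-48) + 59)) = 1/(-11486 + ((((3 + 5)*(-4))*(-1))*(-48) + 59)) = 1/(-11486 + (((8*(-4))*(-1))*(-48) + 59)) = 1/(-11486 + (-32*(-1)*(-48) + 59)) = 1/(-11486 + (32*(-48) + 59)) = 1/(-11486 + (-1536 + 59)) = 1/(-11486 - 1477) = 1/(-12963) = -1/12963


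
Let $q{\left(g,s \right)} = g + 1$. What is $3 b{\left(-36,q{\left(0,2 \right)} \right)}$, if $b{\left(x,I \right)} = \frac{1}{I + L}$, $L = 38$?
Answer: $\frac{1}{13} \approx 0.076923$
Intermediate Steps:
$q{\left(g,s \right)} = 1 + g$
$b{\left(x,I \right)} = \frac{1}{38 + I}$ ($b{\left(x,I \right)} = \frac{1}{I + 38} = \frac{1}{38 + I}$)
$3 b{\left(-36,q{\left(0,2 \right)} \right)} = \frac{3}{38 + \left(1 + 0\right)} = \frac{3}{38 + 1} = \frac{3}{39} = 3 \cdot \frac{1}{39} = \frac{1}{13}$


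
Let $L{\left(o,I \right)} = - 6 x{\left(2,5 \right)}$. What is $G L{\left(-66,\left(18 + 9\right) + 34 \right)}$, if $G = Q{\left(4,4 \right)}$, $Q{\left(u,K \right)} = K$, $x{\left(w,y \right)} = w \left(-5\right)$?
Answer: $240$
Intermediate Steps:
$x{\left(w,y \right)} = - 5 w$
$L{\left(o,I \right)} = 60$ ($L{\left(o,I \right)} = - 6 \left(\left(-5\right) 2\right) = \left(-6\right) \left(-10\right) = 60$)
$G = 4$
$G L{\left(-66,\left(18 + 9\right) + 34 \right)} = 4 \cdot 60 = 240$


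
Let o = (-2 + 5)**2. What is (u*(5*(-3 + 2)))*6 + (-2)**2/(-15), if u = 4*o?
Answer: -16204/15 ≈ -1080.3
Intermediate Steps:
o = 9 (o = 3**2 = 9)
u = 36 (u = 4*9 = 36)
(u*(5*(-3 + 2)))*6 + (-2)**2/(-15) = (36*(5*(-3 + 2)))*6 + (-2)**2/(-15) = (36*(5*(-1)))*6 - 1/15*4 = (36*(-5))*6 - 4/15 = -180*6 - 4/15 = -1080 - 4/15 = -16204/15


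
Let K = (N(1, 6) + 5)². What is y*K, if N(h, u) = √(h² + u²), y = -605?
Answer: -37510 - 6050*√37 ≈ -74311.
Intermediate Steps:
K = (5 + √37)² (K = (√(1² + 6²) + 5)² = (√(1 + 36) + 5)² = (√37 + 5)² = (5 + √37)² ≈ 122.83)
y*K = -605*(5 + √37)²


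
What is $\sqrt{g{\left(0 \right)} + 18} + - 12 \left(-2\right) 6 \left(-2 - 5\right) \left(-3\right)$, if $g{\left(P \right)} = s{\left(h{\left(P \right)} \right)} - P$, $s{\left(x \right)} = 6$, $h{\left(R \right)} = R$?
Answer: $3024 + 2 \sqrt{6} \approx 3028.9$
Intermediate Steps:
$g{\left(P \right)} = 6 - P$
$\sqrt{g{\left(0 \right)} + 18} + - 12 \left(-2\right) 6 \left(-2 - 5\right) \left(-3\right) = \sqrt{\left(6 - 0\right) + 18} + - 12 \left(-2\right) 6 \left(-2 - 5\right) \left(-3\right) = \sqrt{\left(6 + 0\right) + 18} + - 12 \left(\left(-12\right) \left(-7\right)\right) \left(-3\right) = \sqrt{6 + 18} + \left(-12\right) 84 \left(-3\right) = \sqrt{24} - -3024 = 2 \sqrt{6} + 3024 = 3024 + 2 \sqrt{6}$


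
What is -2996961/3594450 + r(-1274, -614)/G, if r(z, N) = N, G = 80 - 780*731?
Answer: -2843934123/3415326575 ≈ -0.83270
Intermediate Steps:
G = -570100 (G = 80 - 570180 = -570100)
-2996961/3594450 + r(-1274, -614)/G = -2996961/3594450 - 614/(-570100) = -2996961*1/3594450 - 614*(-1/570100) = -998987/1198150 + 307/285050 = -2843934123/3415326575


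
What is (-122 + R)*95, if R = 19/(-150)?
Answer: -348061/30 ≈ -11602.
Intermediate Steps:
R = -19/150 (R = 19*(-1/150) = -19/150 ≈ -0.12667)
(-122 + R)*95 = (-122 - 19/150)*95 = -18319/150*95 = -348061/30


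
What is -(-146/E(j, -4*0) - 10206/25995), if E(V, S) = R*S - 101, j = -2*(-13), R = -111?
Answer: -921488/875165 ≈ -1.0529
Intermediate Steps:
j = 26
E(V, S) = -101 - 111*S (E(V, S) = -111*S - 101 = -101 - 111*S)
-(-146/E(j, -4*0) - 10206/25995) = -(-146/(-101 - (-444)*0) - 10206/25995) = -(-146/(-101 - 111*0) - 10206*1/25995) = -(-146/(-101 + 0) - 3402/8665) = -(-146/(-101) - 3402/8665) = -(-146*(-1/101) - 3402/8665) = -(146/101 - 3402/8665) = -1*921488/875165 = -921488/875165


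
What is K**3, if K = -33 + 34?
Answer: 1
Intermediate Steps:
K = 1
K**3 = 1**3 = 1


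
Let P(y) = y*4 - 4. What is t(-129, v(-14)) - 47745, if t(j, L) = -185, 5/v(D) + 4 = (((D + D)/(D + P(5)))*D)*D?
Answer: -47930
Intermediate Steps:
P(y) = -4 + 4*y (P(y) = 4*y - 4 = -4 + 4*y)
v(D) = 5/(-4 + 2*D³/(16 + D)) (v(D) = 5/(-4 + (((D + D)/(D + (-4 + 4*5)))*D)*D) = 5/(-4 + (((2*D)/(D + (-4 + 20)))*D)*D) = 5/(-4 + (((2*D)/(D + 16))*D)*D) = 5/(-4 + (((2*D)/(16 + D))*D)*D) = 5/(-4 + ((2*D/(16 + D))*D)*D) = 5/(-4 + (2*D²/(16 + D))*D) = 5/(-4 + 2*D³/(16 + D)))
t(-129, v(-14)) - 47745 = -185 - 47745 = -47930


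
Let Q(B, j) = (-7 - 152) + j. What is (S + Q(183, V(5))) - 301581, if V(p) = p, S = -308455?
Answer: -610190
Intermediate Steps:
Q(B, j) = -159 + j
(S + Q(183, V(5))) - 301581 = (-308455 + (-159 + 5)) - 301581 = (-308455 - 154) - 301581 = -308609 - 301581 = -610190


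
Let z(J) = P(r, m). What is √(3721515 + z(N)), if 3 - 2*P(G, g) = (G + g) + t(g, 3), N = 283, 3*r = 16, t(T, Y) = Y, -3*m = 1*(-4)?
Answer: √33493605/3 ≈ 1929.1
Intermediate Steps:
m = 4/3 (m = -(-4)/3 = -⅓*(-4) = 4/3 ≈ 1.3333)
r = 16/3 (r = (⅓)*16 = 16/3 ≈ 5.3333)
P(G, g) = -G/2 - g/2 (P(G, g) = 3/2 - ((G + g) + 3)/2 = 3/2 - (3 + G + g)/2 = 3/2 + (-3/2 - G/2 - g/2) = -G/2 - g/2)
z(J) = -10/3 (z(J) = -½*16/3 - ½*4/3 = -8/3 - ⅔ = -10/3)
√(3721515 + z(N)) = √(3721515 - 10/3) = √(11164535/3) = √33493605/3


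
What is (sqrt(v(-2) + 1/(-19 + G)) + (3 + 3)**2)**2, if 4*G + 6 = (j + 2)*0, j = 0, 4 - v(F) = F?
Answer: 53380/41 + 144*sqrt(2501)/41 ≈ 1477.6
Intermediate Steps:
v(F) = 4 - F
G = -3/2 (G = -3/2 + ((0 + 2)*0)/4 = -3/2 + (2*0)/4 = -3/2 + (1/4)*0 = -3/2 + 0 = -3/2 ≈ -1.5000)
(sqrt(v(-2) + 1/(-19 + G)) + (3 + 3)**2)**2 = (sqrt((4 - 1*(-2)) + 1/(-19 - 3/2)) + (3 + 3)**2)**2 = (sqrt((4 + 2) + 1/(-41/2)) + 6**2)**2 = (sqrt(6 - 2/41) + 36)**2 = (sqrt(244/41) + 36)**2 = (2*sqrt(2501)/41 + 36)**2 = (36 + 2*sqrt(2501)/41)**2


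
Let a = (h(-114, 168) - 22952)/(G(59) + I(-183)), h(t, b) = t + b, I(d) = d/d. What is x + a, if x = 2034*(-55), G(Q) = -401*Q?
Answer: -1323298781/11829 ≈ -1.1187e+5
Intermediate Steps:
I(d) = 1
h(t, b) = b + t
x = -111870
a = 11449/11829 (a = ((168 - 114) - 22952)/(-401*59 + 1) = (54 - 22952)/(-23659 + 1) = -22898/(-23658) = -22898*(-1/23658) = 11449/11829 ≈ 0.96788)
x + a = -111870 + 11449/11829 = -1323298781/11829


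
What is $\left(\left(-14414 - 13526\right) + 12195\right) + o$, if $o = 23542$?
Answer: $7797$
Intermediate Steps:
$\left(\left(-14414 - 13526\right) + 12195\right) + o = \left(\left(-14414 - 13526\right) + 12195\right) + 23542 = \left(-27940 + 12195\right) + 23542 = -15745 + 23542 = 7797$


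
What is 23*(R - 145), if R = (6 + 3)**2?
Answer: -1472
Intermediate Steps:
R = 81 (R = 9**2 = 81)
23*(R - 145) = 23*(81 - 145) = 23*(-64) = -1472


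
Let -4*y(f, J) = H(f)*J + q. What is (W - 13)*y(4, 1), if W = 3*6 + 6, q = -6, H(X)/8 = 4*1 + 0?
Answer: -143/2 ≈ -71.500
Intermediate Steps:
H(X) = 32 (H(X) = 8*(4*1 + 0) = 8*(4 + 0) = 8*4 = 32)
y(f, J) = 3/2 - 8*J (y(f, J) = -(32*J - 6)/4 = -(-6 + 32*J)/4 = 3/2 - 8*J)
W = 24 (W = 18 + 6 = 24)
(W - 13)*y(4, 1) = (24 - 13)*(3/2 - 8*1) = 11*(3/2 - 8) = 11*(-13/2) = -143/2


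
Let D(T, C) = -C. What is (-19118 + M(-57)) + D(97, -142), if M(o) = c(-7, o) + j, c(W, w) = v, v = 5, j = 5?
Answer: -18966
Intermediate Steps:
c(W, w) = 5
M(o) = 10 (M(o) = 5 + 5 = 10)
(-19118 + M(-57)) + D(97, -142) = (-19118 + 10) - 1*(-142) = -19108 + 142 = -18966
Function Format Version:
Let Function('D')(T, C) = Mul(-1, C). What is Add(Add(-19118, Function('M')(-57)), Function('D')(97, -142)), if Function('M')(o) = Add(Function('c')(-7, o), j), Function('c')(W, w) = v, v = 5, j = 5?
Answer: -18966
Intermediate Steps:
Function('c')(W, w) = 5
Function('M')(o) = 10 (Function('M')(o) = Add(5, 5) = 10)
Add(Add(-19118, Function('M')(-57)), Function('D')(97, -142)) = Add(Add(-19118, 10), Mul(-1, -142)) = Add(-19108, 142) = -18966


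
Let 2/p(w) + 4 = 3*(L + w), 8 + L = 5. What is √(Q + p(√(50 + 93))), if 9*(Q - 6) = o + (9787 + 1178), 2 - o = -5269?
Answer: √(-23528 + 5430*√143)/√(-13 + 3*√143) ≈ 42.545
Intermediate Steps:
L = -3 (L = -8 + 5 = -3)
o = 5271 (o = 2 - 1*(-5269) = 2 + 5269 = 5271)
p(w) = 2/(-13 + 3*w) (p(w) = 2/(-4 + 3*(-3 + w)) = 2/(-4 + (-9 + 3*w)) = 2/(-13 + 3*w))
Q = 1810 (Q = 6 + (5271 + (9787 + 1178))/9 = 6 + (5271 + 10965)/9 = 6 + (⅑)*16236 = 6 + 1804 = 1810)
√(Q + p(√(50 + 93))) = √(1810 + 2/(-13 + 3*√(50 + 93))) = √(1810 + 2/(-13 + 3*√143))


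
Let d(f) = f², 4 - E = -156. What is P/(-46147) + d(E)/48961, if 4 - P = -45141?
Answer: -1028981145/2259403267 ≈ -0.45542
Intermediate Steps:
P = 45145 (P = 4 - 1*(-45141) = 4 + 45141 = 45145)
E = 160 (E = 4 - 1*(-156) = 4 + 156 = 160)
P/(-46147) + d(E)/48961 = 45145/(-46147) + 160²/48961 = 45145*(-1/46147) + 25600*(1/48961) = -45145/46147 + 25600/48961 = -1028981145/2259403267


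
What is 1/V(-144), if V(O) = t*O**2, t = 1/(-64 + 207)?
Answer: 143/20736 ≈ 0.0068962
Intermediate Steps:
t = 1/143 ≈ 0.0069930
V(O) = O**2/143
1/V(-144) = 1/((1/143)*(-144)**2) = 1/((1/143)*20736) = 1/(20736/143) = 143/20736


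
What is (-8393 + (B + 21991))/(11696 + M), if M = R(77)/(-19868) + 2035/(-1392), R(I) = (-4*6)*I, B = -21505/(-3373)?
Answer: 317269519729776/272732103979519 ≈ 1.1633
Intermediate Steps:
B = 21505/3373 (B = -21505*(-1/3373) = 21505/3373 ≈ 6.3756)
R(I) = -24*I
M = -9464741/6914064 (M = -24*77/(-19868) + 2035/(-1392) = -1848*(-1/19868) + 2035*(-1/1392) = 462/4967 - 2035/1392 = -9464741/6914064 ≈ -1.3689)
(-8393 + (B + 21991))/(11696 + M) = (-8393 + (21505/3373 + 21991))/(11696 - 9464741/6914064) = (-8393 + 74197148/3373)/(80857427803/6914064) = (45887559/3373)*(6914064/80857427803) = 317269519729776/272732103979519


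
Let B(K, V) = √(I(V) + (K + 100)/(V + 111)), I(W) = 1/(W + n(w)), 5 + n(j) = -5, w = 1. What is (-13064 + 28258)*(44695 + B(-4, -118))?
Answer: 679095830 + 7597*I*√172130/56 ≈ 6.791e+8 + 56284.0*I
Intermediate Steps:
n(j) = -10 (n(j) = -5 - 5 = -10)
I(W) = 1/(-10 + W) (I(W) = 1/(W - 10) = 1/(-10 + W))
B(K, V) = √(1/(-10 + V) + (100 + K)/(111 + V)) (B(K, V) = √(1/(-10 + V) + (K + 100)/(V + 111)) = √(1/(-10 + V) + (100 + K)/(111 + V)))
(-13064 + 28258)*(44695 + B(-4, -118)) = (-13064 + 28258)*(44695 + √((111 - 118 + (-10 - 118)*(100 - 4))/((-10 - 118)*(111 - 118)))) = 15194*(44695 + √((111 - 118 - 128*96)/(-128*(-7)))) = 15194*(44695 + √(-1/128*(-⅐)*(111 - 118 - 12288))) = 15194*(44695 + √(-1/128*(-⅐)*(-12295))) = 15194*(44695 + √(-12295/896)) = 15194*(44695 + I*√172130/112) = 679095830 + 7597*I*√172130/56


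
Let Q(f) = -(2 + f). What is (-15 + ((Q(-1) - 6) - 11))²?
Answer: 1089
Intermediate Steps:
Q(f) = -2 - f
(-15 + ((Q(-1) - 6) - 11))² = (-15 + (((-2 - 1*(-1)) - 6) - 11))² = (-15 + (((-2 + 1) - 6) - 11))² = (-15 + ((-1 - 6) - 11))² = (-15 + (-7 - 11))² = (-15 - 18)² = (-33)² = 1089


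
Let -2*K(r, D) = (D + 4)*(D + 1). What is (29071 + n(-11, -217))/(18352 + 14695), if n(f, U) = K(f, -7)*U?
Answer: 4432/4721 ≈ 0.93878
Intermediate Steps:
K(r, D) = -(1 + D)*(4 + D)/2 (K(r, D) = -(D + 4)*(D + 1)/2 = -(4 + D)*(1 + D)/2 = -(1 + D)*(4 + D)/2)
n(f, U) = -9*U (n(f, U) = (-2 - 5/2*(-7) - ½*(-7)²)*U = (-2 + 35/2 - ½*49)*U = (-2 + 35/2 - 49/2)*U = -9*U)
(29071 + n(-11, -217))/(18352 + 14695) = (29071 - 9*(-217))/(18352 + 14695) = (29071 + 1953)/33047 = 31024*(1/33047) = 4432/4721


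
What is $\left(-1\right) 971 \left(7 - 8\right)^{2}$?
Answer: $-971$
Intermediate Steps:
$\left(-1\right) 971 \left(7 - 8\right)^{2} = - 971 \left(-1\right)^{2} = \left(-971\right) 1 = -971$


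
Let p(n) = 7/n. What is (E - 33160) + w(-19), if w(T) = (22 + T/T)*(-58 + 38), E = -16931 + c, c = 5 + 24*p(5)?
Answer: -252562/5 ≈ -50512.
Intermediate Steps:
c = 193/5 (c = 5 + 24*(7/5) = 5 + 168/5 = 193/5 ≈ 38.600)
E = -84462/5 (E = -16931 + 193/5 = -84462/5 ≈ -16892.)
w(T) = -460 (w(T) = (22 + 1)*(-20) = 23*(-20) = -460)
(E - 33160) + w(-19) = (-84462/5 - 33160) - 460 = -250262/5 - 460 = -252562/5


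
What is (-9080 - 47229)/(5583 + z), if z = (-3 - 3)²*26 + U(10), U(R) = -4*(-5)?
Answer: -56309/6539 ≈ -8.6113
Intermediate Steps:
U(R) = 20
z = 956 (z = (-3 - 3)²*26 + 20 = (-6)²*26 + 20 = 36*26 + 20 = 936 + 20 = 956)
(-9080 - 47229)/(5583 + z) = (-9080 - 47229)/(5583 + 956) = -56309/6539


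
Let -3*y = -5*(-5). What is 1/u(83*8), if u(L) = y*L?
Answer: -3/16600 ≈ -0.00018072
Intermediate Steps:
y = -25/3 (y = -(-5)*(-5)/3 = -⅓*25 = -25/3 ≈ -8.3333)
u(L) = -25*L/3
1/u(83*8) = 1/(-2075*8/3) = 1/(-25/3*664) = 1/(-16600/3) = -3/16600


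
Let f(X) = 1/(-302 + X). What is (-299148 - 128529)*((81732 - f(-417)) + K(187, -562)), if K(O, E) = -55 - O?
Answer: -25058156114547/719 ≈ -3.4851e+10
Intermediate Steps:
(-299148 - 128529)*((81732 - f(-417)) + K(187, -562)) = (-299148 - 128529)*((81732 - 1/(-302 - 417)) + (-55 - 1*187)) = -427677*((81732 - 1/(-719)) + (-55 - 187)) = -427677*((81732 - 1*(-1/719)) - 242) = -427677*((81732 + 1/719) - 242) = -427677*(58765309/719 - 242) = -427677*58591311/719 = -25058156114547/719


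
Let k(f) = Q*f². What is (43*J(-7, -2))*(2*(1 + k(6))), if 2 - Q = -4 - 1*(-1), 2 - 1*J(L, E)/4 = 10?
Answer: -498112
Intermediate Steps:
J(L, E) = -32 (J(L, E) = 8 - 4*10 = 8 - 40 = -32)
Q = 5 (Q = 2 - (-4 - 1*(-1)) = 2 - (-4 + 1) = 2 - 1*(-3) = 2 + 3 = 5)
k(f) = 5*f²
(43*J(-7, -2))*(2*(1 + k(6))) = (43*(-32))*(2*(1 + 5*6²)) = -2752*(1 + 5*36) = -2752*(1 + 180) = -2752*181 = -1376*362 = -498112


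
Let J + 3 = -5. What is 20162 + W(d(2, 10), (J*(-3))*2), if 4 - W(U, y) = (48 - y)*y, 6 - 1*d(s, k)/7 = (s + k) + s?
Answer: 20166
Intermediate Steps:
d(s, k) = 42 - 14*s - 7*k (d(s, k) = 42 - 7*((s + k) + s) = 42 - 7*((k + s) + s) = 42 - 7*(k + 2*s) = 42 + (-14*s - 7*k) = 42 - 14*s - 7*k)
J = -8 (J = -3 - 5 = -8)
W(U, y) = 4 - y*(48 - y) (W(U, y) = 4 - (48 - y)*y = 4 - y*(48 - y))
20162 + W(d(2, 10), (J*(-3))*2) = 20162 + (4 + (-8*(-3)*2)² - 48*(-8*(-3))*2) = 20162 + (4 + (24*2)² - 1152*2) = 20162 + (4 + 48² - 48*48) = 20162 + (4 + 2304 - 2304) = 20162 + 4 = 20166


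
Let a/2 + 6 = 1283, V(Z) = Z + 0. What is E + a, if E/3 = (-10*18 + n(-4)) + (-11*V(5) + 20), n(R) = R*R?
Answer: 1957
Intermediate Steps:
n(R) = R²
V(Z) = Z
a = 2554 (a = -12 + 2*1283 = -12 + 2566 = 2554)
E = -597 (E = 3*((-10*18 + (-4)²) + (-11*5 + 20)) = 3*((-180 + 16) + (-55 + 20)) = 3*(-164 - 35) = 3*(-199) = -597)
E + a = -597 + 2554 = 1957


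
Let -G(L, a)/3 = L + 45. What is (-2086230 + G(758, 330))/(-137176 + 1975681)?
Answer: -696213/612835 ≈ -1.1361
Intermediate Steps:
G(L, a) = -135 - 3*L (G(L, a) = -3*(L + 45) = -3*(45 + L) = -135 - 3*L)
(-2086230 + G(758, 330))/(-137176 + 1975681) = (-2086230 + (-135 - 3*758))/(-137176 + 1975681) = (-2086230 + (-135 - 2274))/1838505 = (-2086230 - 2409)*(1/1838505) = -2088639*1/1838505 = -696213/612835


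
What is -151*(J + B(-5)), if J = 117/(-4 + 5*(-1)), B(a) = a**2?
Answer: -1812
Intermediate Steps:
J = -13 (J = 117/(-4 - 5) = 117/(-9) = 117*(-1/9) = -13)
-151*(J + B(-5)) = -151*(-13 + (-5)**2) = -151*(-13 + 25) = -151*12 = -1812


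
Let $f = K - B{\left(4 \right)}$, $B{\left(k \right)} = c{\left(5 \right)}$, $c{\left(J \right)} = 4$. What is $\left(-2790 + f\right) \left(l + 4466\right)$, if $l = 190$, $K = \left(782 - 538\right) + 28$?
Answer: $-11742432$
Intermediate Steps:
$K = 272$ ($K = 244 + 28 = 272$)
$B{\left(k \right)} = 4$
$f = 268$ ($f = 272 - 4 = 268$)
$\left(-2790 + f\right) \left(l + 4466\right) = \left(-2790 + 268\right) \left(190 + 4466\right) = \left(-2522\right) 4656 = -11742432$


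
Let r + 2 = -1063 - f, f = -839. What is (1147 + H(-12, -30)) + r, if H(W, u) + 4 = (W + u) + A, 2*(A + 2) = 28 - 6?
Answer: 884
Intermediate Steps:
A = 9 (A = -2 + (28 - 6)/2 = -2 + (1/2)*22 = -2 + 11 = 9)
H(W, u) = 5 + W + u (H(W, u) = -4 + ((W + u) + 9) = -4 + (9 + W + u) = 5 + W + u)
r = -226 (r = -2 + (-1063 - 1*(-839)) = -2 + (-1063 + 839) = -2 - 224 = -226)
(1147 + H(-12, -30)) + r = (1147 + (5 - 12 - 30)) - 226 = (1147 - 37) - 226 = 1110 - 226 = 884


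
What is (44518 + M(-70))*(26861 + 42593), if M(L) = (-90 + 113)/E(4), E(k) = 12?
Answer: 18552517753/6 ≈ 3.0921e+9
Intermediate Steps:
M(L) = 23/12 (M(L) = (-90 + 113)/12 = 23*(1/12) = 23/12)
(44518 + M(-70))*(26861 + 42593) = (44518 + 23/12)*(26861 + 42593) = (534239/12)*69454 = 18552517753/6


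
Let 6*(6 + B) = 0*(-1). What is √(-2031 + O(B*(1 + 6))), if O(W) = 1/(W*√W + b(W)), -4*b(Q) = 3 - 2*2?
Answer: √((-2027 + 341208*I*√42)/(1 - 168*I*√42)) ≈ 0.e-5 + 45.067*I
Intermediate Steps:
b(Q) = ¼ (b(Q) = -(3 - 2*2)/4 = -(3 - 4)/4 = -¼*(-1) = ¼)
B = -6 (B = -6 + (0*(-1))/6 = -6 + (⅙)*0 = -6 + 0 = -6)
O(W) = 1/(¼ + W^(3/2)) (O(W) = 1/(W*√W + ¼) = 1/(W^(3/2) + ¼) = 1/(¼ + W^(3/2)))
√(-2031 + O(B*(1 + 6))) = √(-2031 + 4/(1 + 4*(-6*(1 + 6))^(3/2))) = √(-2031 + 4/(1 + 4*(-6*7)^(3/2))) = √(-2031 + 4/(1 + 4*(-42)^(3/2))) = √(-2031 + 4/(1 + 4*(-42*I*√42))) = √(-2031 + 4/(1 - 168*I*√42))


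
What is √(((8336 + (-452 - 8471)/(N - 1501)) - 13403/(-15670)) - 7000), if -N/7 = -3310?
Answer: √154087123881235720710/339553230 ≈ 36.557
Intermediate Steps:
N = 23170 (N = -7*(-3310) = 23170)
√(((8336 + (-452 - 8471)/(N - 1501)) - 13403/(-15670)) - 7000) = √(((8336 + (-452 - 8471)/(23170 - 1501)) - 13403/(-15670)) - 7000) = √(((8336 - 8923/21669) - 13403*(-1/15670)) - 7000) = √(((8336 - 8923*1/21669) + 13403/15670) - 7000) = √(((8336 - 8923/21669) + 13403/15670) - 7000) = √((180623861/21669 + 13403/15670) - 7000) = √(2830666331477/339553230 - 7000) = √(453793721477/339553230) = √154087123881235720710/339553230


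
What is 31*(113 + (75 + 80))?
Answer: 8308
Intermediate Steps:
31*(113 + (75 + 80)) = 31*(113 + 155) = 31*268 = 8308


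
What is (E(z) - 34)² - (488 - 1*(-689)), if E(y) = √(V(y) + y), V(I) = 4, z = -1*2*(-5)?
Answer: -1177 + (34 - √14)² ≈ -261.43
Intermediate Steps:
z = 10 (z = -2*(-5) = 10)
E(y) = √(4 + y)
(E(z) - 34)² - (488 - 1*(-689)) = (√(4 + 10) - 34)² - (488 - 1*(-689)) = (√14 - 34)² - (488 + 689) = (-34 + √14)² - 1*1177 = (-34 + √14)² - 1177 = -1177 + (-34 + √14)²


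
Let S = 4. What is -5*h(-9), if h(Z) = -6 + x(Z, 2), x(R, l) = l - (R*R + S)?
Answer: 445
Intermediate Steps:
x(R, l) = -4 + l - R**2 (x(R, l) = l - (R*R + 4) = l - (R**2 + 4) = l - (4 + R**2) = l + (-4 - R**2) = -4 + l - R**2)
h(Z) = -8 - Z**2 (h(Z) = -6 + (-4 + 2 - Z**2) = -6 + (-2 - Z**2) = -8 - Z**2)
-5*h(-9) = -5*(-8 - 1*(-9)**2) = -5*(-8 - 1*81) = -5*(-8 - 81) = -5*(-89) = 445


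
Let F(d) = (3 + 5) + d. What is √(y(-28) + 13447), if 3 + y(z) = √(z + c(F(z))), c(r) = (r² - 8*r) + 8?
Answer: √(13444 + 6*√15) ≈ 116.05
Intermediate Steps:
F(d) = 8 + d
c(r) = 8 + r² - 8*r
y(z) = -3 + √(-56 + (8 + z)² - 7*z) (y(z) = -3 + √(z + (8 + (8 + z)² - 8*(8 + z))) = -3 + √(z + (8 + (8 + z)² + (-64 - 8*z))) = -3 + √(z + (-56 + (8 + z)² - 8*z)) = -3 + √(-56 + (8 + z)² - 7*z))
√(y(-28) + 13447) = √((-3 + √(8 + (-28)² + 9*(-28))) + 13447) = √((-3 + √(8 + 784 - 252)) + 13447) = √((-3 + √540) + 13447) = √((-3 + 6*√15) + 13447) = √(13444 + 6*√15)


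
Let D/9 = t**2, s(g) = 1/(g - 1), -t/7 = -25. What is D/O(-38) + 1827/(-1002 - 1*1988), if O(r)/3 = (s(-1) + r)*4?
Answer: -9820986/16445 ≈ -597.20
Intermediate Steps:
t = 175 (t = -7*(-25) = 175)
s(g) = 1/(-1 + g)
O(r) = -6 + 12*r (O(r) = 3*((1/(-1 - 1) + r)*4) = 3*((1/(-2) + r)*4) = 3*((-1/2 + r)*4) = 3*(-2 + 4*r) = -6 + 12*r)
D = 275625 (D = 9*175**2 = 9*30625 = 275625)
D/O(-38) + 1827/(-1002 - 1*1988) = 275625/(-6 + 12*(-38)) + 1827/(-1002 - 1*1988) = 275625/(-6 - 456) + 1827/(-1002 - 1988) = 275625/(-462) + 1827/(-2990) = 275625*(-1/462) + 1827*(-1/2990) = -13125/22 - 1827/2990 = -9820986/16445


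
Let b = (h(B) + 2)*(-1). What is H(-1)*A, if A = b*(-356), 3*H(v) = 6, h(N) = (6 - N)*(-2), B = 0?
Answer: -7120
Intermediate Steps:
h(N) = -12 + 2*N
b = 10 (b = ((-12 + 2*0) + 2)*(-1) = ((-12 + 0) + 2)*(-1) = (-12 + 2)*(-1) = -10*(-1) = 10)
H(v) = 2 (H(v) = (⅓)*6 = 2)
A = -3560 (A = 10*(-356) = -3560)
H(-1)*A = 2*(-3560) = -7120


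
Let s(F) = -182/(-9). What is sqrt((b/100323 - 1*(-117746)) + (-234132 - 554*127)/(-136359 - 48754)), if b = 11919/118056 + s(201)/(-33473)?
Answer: sqrt(60952587833397106469394001609346169044722)/719482043982283956 ≈ 343.14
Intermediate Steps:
s(F) = 182/9 (s(F) = -182*(-1/9) = 182/9)
b = 1189731997/11855065464 (b = 11919/118056 + (182/9)/(-33473) = 11919*(1/118056) + (182/9)*(-1/33473) = 3973/39352 - 182/301257 = 1189731997/11855065464 ≈ 0.10036)
sqrt((b/100323 - 1*(-117746)) + (-234132 - 554*127)/(-136359 - 48754)) = sqrt(((1189731997/11855065464)/100323 - 1*(-117746)) + (-234132 - 554*127)/(-136359 - 48754)) = sqrt(((1189731997/11855065464)*(1/100323) + 117746) + (-234132 - 70358)/(-185113)) = sqrt((1189731997/1189335732544872 + 117746) - 304490*(-1/185113)) = sqrt(140039525165418230509/1189335732544872 + 304490/185113) = sqrt(1524911691928427499546341/12950676791681111208) = sqrt(60952587833397106469394001609346169044722)/719482043982283956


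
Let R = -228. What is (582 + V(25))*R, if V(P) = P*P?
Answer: -275196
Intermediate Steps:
V(P) = P²
(582 + V(25))*R = (582 + 25²)*(-228) = (582 + 625)*(-228) = 1207*(-228) = -275196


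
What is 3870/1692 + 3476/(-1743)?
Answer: 48001/163842 ≈ 0.29297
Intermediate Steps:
3870/1692 + 3476/(-1743) = 3870*(1/1692) + 3476*(-1/1743) = 215/94 - 3476/1743 = 48001/163842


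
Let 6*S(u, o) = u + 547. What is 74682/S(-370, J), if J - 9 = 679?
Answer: 149364/59 ≈ 2531.6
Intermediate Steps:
J = 688 (J = 9 + 679 = 688)
S(u, o) = 547/6 + u/6 (S(u, o) = (u + 547)/6 = (547 + u)/6 = 547/6 + u/6)
74682/S(-370, J) = 74682/(547/6 + (⅙)*(-370)) = 74682/(547/6 - 185/3) = 74682/(59/2) = 74682*(2/59) = 149364/59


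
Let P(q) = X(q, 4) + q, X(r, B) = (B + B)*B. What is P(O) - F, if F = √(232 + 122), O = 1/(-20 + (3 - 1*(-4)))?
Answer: 415/13 - √354 ≈ 13.108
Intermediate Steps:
X(r, B) = 2*B² (X(r, B) = (2*B)*B = 2*B²)
O = -1/13 (O = 1/(-20 + (3 + 4)) = 1/(-20 + 7) = 1/(-13) = -1/13 ≈ -0.076923)
P(q) = 32 + q (P(q) = 2*4² + q = 2*16 + q = 32 + q)
F = √354 ≈ 18.815
P(O) - F = (32 - 1/13) - √354 = 415/13 - √354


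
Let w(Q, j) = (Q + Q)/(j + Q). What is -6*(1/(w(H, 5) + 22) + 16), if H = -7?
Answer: -2790/29 ≈ -96.207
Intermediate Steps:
w(Q, j) = 2*Q/(Q + j) (w(Q, j) = (2*Q)/(Q + j) = 2*Q/(Q + j))
-6*(1/(w(H, 5) + 22) + 16) = -6*(1/(2*(-7)/(-7 + 5) + 22) + 16) = -6*(1/(2*(-7)/(-2) + 22) + 16) = -6*(1/(2*(-7)*(-½) + 22) + 16) = -6*(1/(7 + 22) + 16) = -6*(1/29 + 16) = -6*465/29 = -2790/29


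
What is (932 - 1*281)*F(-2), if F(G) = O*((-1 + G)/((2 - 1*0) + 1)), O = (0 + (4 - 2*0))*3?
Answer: -7812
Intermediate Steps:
O = 12 (O = (0 + (4 + 0))*3 = (0 + 4)*3 = 4*3 = 12)
F(G) = -4 + 4*G (F(G) = 12*((-1 + G)/((2 - 1*0) + 1)) = 12*((-1 + G)/((2 + 0) + 1)) = 12*((-1 + G)/(2 + 1)) = 12*((-1 + G)/3) = 12*((-1 + G)*(⅓)) = 12*(-⅓ + G/3) = -4 + 4*G)
(932 - 1*281)*F(-2) = (932 - 1*281)*(-4 + 4*(-2)) = (932 - 281)*(-4 - 8) = 651*(-12) = -7812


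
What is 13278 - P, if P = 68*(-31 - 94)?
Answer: 21778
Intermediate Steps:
P = -8500 (P = 68*(-125) = -8500)
13278 - P = 13278 - 1*(-8500) = 13278 + 8500 = 21778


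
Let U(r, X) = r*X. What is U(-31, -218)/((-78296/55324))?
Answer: -46734949/9787 ≈ -4775.2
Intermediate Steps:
U(r, X) = X*r
U(-31, -218)/((-78296/55324)) = (-218*(-31))/((-78296/55324)) = 6758/((-78296*1/55324)) = 6758/(-19574/13831) = 6758*(-13831/19574) = -46734949/9787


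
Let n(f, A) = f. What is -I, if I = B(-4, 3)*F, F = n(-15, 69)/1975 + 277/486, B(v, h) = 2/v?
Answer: 107957/383940 ≈ 0.28118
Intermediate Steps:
F = 107957/191970 (F = -15/1975 + 277/486 = -15*1/1975 + 277*(1/486) = -3/395 + 277/486 = 107957/191970 ≈ 0.56236)
I = -107957/383940 (I = (2/(-4))*(107957/191970) = (2*(-1/4))*(107957/191970) = -1/2*107957/191970 = -107957/383940 ≈ -0.28118)
-I = -1*(-107957/383940) = 107957/383940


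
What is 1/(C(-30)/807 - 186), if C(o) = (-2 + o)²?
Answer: -807/149078 ≈ -0.0054133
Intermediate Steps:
1/(C(-30)/807 - 186) = 1/((-2 - 30)²/807 - 186) = 1/((-32)²*(1/807) - 186) = 1/(1024*(1/807) - 186) = 1/(1024/807 - 186) = 1/(-149078/807) = -807/149078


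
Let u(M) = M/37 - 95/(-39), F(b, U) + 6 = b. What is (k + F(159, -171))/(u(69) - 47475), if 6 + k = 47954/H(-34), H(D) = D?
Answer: 30992754/1164503723 ≈ 0.026615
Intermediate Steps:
F(b, U) = -6 + b
u(M) = 95/39 + M/37 (u(M) = M*(1/37) - 95*(-1/39) = M/37 + 95/39 = 95/39 + M/37)
k = -24079/17 (k = -6 + 47954/(-34) = -6 + 47954*(-1/34) = -6 - 23977/17 = -24079/17 ≈ -1416.4)
(k + F(159, -171))/(u(69) - 47475) = (-24079/17 + (-6 + 159))/((95/39 + (1/37)*69) - 47475) = (-24079/17 + 153)/((95/39 + 69/37) - 47475) = -21478/(17*(6206/1443 - 47475)) = -21478/(17*(-68500219/1443)) = -21478/17*(-1443/68500219) = 30992754/1164503723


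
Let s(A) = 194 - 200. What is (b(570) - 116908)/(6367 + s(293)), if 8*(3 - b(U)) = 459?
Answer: -935699/50888 ≈ -18.387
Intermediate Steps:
s(A) = -6
b(U) = -435/8 (b(U) = 3 - ⅛*459 = 3 - 459/8 = -435/8)
(b(570) - 116908)/(6367 + s(293)) = (-435/8 - 116908)/(6367 - 6) = -935699/8/6361 = -935699/8*1/6361 = -935699/50888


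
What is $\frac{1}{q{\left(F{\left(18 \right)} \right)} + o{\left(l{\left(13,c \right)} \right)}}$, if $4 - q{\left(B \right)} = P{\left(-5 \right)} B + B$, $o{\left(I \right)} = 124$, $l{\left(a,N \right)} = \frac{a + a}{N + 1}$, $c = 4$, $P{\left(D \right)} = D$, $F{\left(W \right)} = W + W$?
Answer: $\frac{1}{272} \approx 0.0036765$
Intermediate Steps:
$F{\left(W \right)} = 2 W$
$l{\left(a,N \right)} = \frac{2 a}{1 + N}$
$q{\left(B \right)} = 4 + 4 B$ ($q{\left(B \right)} = 4 - \left(- 5 B + B\right) = 4 - - 4 B = 4 + 4 B$)
$\frac{1}{q{\left(F{\left(18 \right)} \right)} + o{\left(l{\left(13,c \right)} \right)}} = \frac{1}{\left(4 + 4 \cdot 2 \cdot 18\right) + 124} = \frac{1}{\left(4 + 4 \cdot 36\right) + 124} = \frac{1}{\left(4 + 144\right) + 124} = \frac{1}{148 + 124} = \frac{1}{272}$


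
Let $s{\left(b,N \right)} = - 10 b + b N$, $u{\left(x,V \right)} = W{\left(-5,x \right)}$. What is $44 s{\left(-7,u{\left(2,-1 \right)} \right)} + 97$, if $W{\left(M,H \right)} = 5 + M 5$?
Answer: $9337$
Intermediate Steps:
$W{\left(M,H \right)} = 5 + 5 M$
$u{\left(x,V \right)} = -20$ ($u{\left(x,V \right)} = 5 + 5 \left(-5\right) = 5 - 25 = -20$)
$s{\left(b,N \right)} = - 10 b + N b$
$44 s{\left(-7,u{\left(2,-1 \right)} \right)} + 97 = 44 \left(- 7 \left(-10 - 20\right)\right) + 97 = 44 \left(\left(-7\right) \left(-30\right)\right) + 97 = 44 \cdot 210 + 97 = 9240 + 97 = 9337$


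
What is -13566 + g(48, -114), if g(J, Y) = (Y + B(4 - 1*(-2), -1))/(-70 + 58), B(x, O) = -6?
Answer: -13556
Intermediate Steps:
g(J, Y) = ½ - Y/12 (g(J, Y) = (Y - 6)/(-70 + 58) = (-6 + Y)/(-12) = (-6 + Y)*(-1/12) = ½ - Y/12)
-13566 + g(48, -114) = -13566 + (½ - 1/12*(-114)) = -13566 + (½ + 19/2) = -13566 + 10 = -13556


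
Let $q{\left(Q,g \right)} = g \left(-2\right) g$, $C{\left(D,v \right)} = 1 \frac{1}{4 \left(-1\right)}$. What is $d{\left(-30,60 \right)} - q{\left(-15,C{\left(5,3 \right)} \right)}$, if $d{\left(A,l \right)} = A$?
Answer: $- \frac{239}{8} \approx -29.875$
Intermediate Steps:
$C{\left(D,v \right)} = - \frac{1}{4}$ ($C{\left(D,v \right)} = 1 \frac{1}{-4} = 1 \left(- \frac{1}{4}\right) = - \frac{1}{4}$)
$q{\left(Q,g \right)} = - 2 g^{2}$ ($q{\left(Q,g \right)} = - 2 g g = - 2 g^{2}$)
$d{\left(-30,60 \right)} - q{\left(-15,C{\left(5,3 \right)} \right)} = -30 - - 2 \left(- \frac{1}{4}\right)^{2} = -30 - \left(-2\right) \frac{1}{16} = -30 - - \frac{1}{8} = -30 + \frac{1}{8} = - \frac{239}{8}$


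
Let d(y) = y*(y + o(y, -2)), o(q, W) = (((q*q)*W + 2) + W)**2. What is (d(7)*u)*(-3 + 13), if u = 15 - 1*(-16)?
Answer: 20855870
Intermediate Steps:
o(q, W) = (2 + W + W*q**2)**2 (o(q, W) = ((q**2*W + 2) + W)**2 = ((W*q**2 + 2) + W)**2 = ((2 + W*q**2) + W)**2 = (2 + W + W*q**2)**2)
u = 31 (u = 15 + 16 = 31)
d(y) = y*(y + 4*y**4) (d(y) = y*(y + (2 - 2 - 2*y**2)**2) = y*(y + (-2*y**2)**2) = y*(y + 4*y**4))
(d(7)*u)*(-3 + 13) = ((7**2 + 4*7**5)*31)*(-3 + 13) = ((49 + 4*16807)*31)*10 = ((49 + 67228)*31)*10 = (67277*31)*10 = 2085587*10 = 20855870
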